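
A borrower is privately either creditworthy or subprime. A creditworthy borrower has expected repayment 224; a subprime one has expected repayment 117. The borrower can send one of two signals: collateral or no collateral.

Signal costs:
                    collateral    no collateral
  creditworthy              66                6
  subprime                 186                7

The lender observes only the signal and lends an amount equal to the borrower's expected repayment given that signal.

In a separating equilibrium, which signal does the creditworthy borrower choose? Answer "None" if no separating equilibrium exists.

collateral

Try creditworthy → collateral, subprime → no collateral:
  If types separate, collateral earns payment 224 and no collateral earns 117.
  Creditworthy: collateral gives 224 − 66 = 158; no collateral gives 117 − 6 = 111. No deviation. ✓
  Subprime: no collateral gives 117 − 7 = 110; collateral gives 224 − 186 = 38. No deviation. ✓
Both hold — the creditworthy type sends collateral.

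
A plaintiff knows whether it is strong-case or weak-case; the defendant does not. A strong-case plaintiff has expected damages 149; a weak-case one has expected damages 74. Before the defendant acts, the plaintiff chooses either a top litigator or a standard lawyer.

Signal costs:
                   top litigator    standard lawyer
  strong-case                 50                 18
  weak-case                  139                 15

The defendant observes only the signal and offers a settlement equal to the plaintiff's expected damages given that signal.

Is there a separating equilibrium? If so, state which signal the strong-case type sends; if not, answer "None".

Try strong-case → top litigator, weak-case → standard lawyer:
  Under separation the defendant infers type exactly: top litigator → strong-case (pays 149), standard lawyer → weak-case (pays 74).
  Strong-case: top litigator gives 149 − 50 = 99; standard lawyer gives 74 − 18 = 56. No deviation. ✓
  Weak-case: standard lawyer gives 74 − 15 = 59; top litigator gives 149 − 139 = 10. No deviation. ✓
Both hold — the strong-case type sends top litigator.

top litigator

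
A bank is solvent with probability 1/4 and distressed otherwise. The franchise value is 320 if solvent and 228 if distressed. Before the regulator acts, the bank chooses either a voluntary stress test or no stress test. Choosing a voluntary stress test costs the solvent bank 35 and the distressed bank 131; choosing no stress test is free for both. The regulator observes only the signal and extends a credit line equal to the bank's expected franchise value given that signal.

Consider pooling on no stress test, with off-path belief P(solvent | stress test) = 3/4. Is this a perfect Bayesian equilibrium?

No

On the equilibrium path (no stress test) the regulator holds the prior 1/4 and pays 1/4·320 + 3/4·228 = 251. Off-path (stress test) belief 3/4 gives 3/4·320 + 1/4·228 = 297.
Solvent: no stress test gives 251 − 0 = 251; stress test gives 297 − 35 = 262. Deviates. ✗
Distressed: no stress test gives 251 − 0 = 251; stress test gives 297 − 131 = 166. Stays. ✓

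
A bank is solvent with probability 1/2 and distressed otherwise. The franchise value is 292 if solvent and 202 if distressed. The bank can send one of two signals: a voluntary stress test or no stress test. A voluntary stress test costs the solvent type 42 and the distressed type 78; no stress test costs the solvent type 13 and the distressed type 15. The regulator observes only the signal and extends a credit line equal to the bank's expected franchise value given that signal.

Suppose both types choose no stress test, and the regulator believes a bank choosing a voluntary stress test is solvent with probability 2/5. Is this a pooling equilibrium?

On the equilibrium path (no stress test) the regulator holds the prior 1/2 and pays 1/2·292 + 1/2·202 = 247. Off-path (stress test) belief 2/5 gives 2/5·292 + 3/5·202 = 238.
Solvent: no stress test gives 247 − 13 = 234; stress test gives 238 − 42 = 196. Stays. ✓
Distressed: no stress test gives 247 − 15 = 232; stress test gives 238 − 78 = 160. Stays. ✓
Beliefs are Bayes-consistent on-path and both types best-respond.

Yes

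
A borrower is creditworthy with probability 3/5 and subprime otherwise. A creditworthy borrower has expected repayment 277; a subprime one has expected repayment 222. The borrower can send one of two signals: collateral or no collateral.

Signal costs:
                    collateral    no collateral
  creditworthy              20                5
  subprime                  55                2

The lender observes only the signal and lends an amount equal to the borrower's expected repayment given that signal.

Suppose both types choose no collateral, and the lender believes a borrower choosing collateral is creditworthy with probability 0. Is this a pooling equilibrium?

Yes

On the equilibrium path (no collateral) the lender holds the prior 3/5 and pays 3/5·277 + 2/5·222 = 255. Off-path (collateral) belief 0 gives 0·277 + 1·222 = 222.
Creditworthy: no collateral gives 255 − 5 = 250; collateral gives 222 − 20 = 202. Stays. ✓
Subprime: no collateral gives 255 − 2 = 253; collateral gives 222 − 55 = 167. Stays. ✓
Beliefs are Bayes-consistent on-path and both types best-respond.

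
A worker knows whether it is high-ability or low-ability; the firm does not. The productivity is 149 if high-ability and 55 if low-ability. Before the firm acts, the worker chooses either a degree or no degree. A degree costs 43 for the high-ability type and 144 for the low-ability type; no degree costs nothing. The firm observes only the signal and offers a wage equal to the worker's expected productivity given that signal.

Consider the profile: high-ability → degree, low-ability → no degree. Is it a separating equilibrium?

If types separate, degree earns payment 149 and no degree earns 55.
High-ability: degree gives 149 − 43 = 106; no degree gives 55 − 0 = 55. No deviation. ✓
Low-ability: no degree gives 55 − 0 = 55; degree gives 149 − 144 = 5. No deviation. ✓
Neither type gains from mimicking the other.

Yes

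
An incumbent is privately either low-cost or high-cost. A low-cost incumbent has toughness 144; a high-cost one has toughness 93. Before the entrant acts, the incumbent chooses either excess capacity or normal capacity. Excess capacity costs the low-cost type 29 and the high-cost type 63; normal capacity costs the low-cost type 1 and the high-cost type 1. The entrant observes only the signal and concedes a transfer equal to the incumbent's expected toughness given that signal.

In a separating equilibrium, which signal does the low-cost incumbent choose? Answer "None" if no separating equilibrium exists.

Try low-cost → excess capacity, high-cost → normal capacity:
  Under separation the entrant infers type exactly: excess capacity → low-cost (pays 144), normal capacity → high-cost (pays 93).
  Low-cost: excess capacity gives 144 − 29 = 115; normal capacity gives 93 − 1 = 92. No deviation. ✓
  High-cost: normal capacity gives 93 − 1 = 92; excess capacity gives 144 − 63 = 81. No deviation. ✓
Both hold — the low-cost type sends excess capacity.

excess capacity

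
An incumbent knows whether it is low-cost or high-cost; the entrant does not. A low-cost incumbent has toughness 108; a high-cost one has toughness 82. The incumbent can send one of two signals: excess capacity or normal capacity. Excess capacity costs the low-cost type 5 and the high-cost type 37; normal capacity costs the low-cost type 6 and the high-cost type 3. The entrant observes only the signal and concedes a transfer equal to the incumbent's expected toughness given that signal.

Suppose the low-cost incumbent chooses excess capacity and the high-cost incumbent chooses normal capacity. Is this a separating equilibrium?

Yes

Under separation the entrant infers type exactly: excess capacity → low-cost (pays 108), normal capacity → high-cost (pays 82).
Low-cost: excess capacity gives 108 − 5 = 103; normal capacity gives 82 − 6 = 76. No deviation. ✓
High-cost: normal capacity gives 82 − 3 = 79; excess capacity gives 108 − 37 = 71. No deviation. ✓
Both incentive constraints hold.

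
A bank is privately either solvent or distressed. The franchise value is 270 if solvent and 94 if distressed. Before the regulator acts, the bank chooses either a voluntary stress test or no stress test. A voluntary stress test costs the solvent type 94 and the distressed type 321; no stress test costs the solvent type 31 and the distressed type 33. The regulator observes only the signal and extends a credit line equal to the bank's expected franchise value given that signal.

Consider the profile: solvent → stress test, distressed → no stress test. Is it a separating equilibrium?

If types separate, stress test earns payment 270 and no stress test earns 94.
Solvent: stress test gives 270 − 94 = 176; no stress test gives 94 − 31 = 63. No deviation. ✓
Distressed: no stress test gives 94 − 33 = 61; stress test gives 270 − 321 = -51. No deviation. ✓
Both incentive constraints hold.

Yes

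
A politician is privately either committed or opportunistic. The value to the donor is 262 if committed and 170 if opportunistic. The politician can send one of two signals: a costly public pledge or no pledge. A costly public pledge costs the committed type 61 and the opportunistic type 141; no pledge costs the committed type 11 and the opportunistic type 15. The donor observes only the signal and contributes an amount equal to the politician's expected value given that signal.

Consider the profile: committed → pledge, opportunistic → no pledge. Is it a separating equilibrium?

Under separation the donor infers type exactly: pledge → committed (pays 262), no pledge → opportunistic (pays 170).
Committed: pledge gives 262 − 61 = 201; no pledge gives 170 − 11 = 159. No deviation. ✓
Opportunistic: no pledge gives 170 − 15 = 155; pledge gives 262 − 141 = 121. No deviation. ✓
Both incentive constraints hold.

Yes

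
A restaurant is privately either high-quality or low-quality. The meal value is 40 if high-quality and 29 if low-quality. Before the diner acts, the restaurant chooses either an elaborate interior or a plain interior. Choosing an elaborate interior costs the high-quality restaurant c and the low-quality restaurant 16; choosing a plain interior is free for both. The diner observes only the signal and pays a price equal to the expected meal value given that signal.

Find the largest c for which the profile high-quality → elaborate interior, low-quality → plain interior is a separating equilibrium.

11

Under separation: elaborate interior → high-quality (pays 40); plain interior → low-quality (pays 29).
Low-quality: 29 − 0 = 29 ≥ 40 − 16 = 24. Holds regardless of c. ✓
High-quality: 40 − c ≥ 29 − 0, so c ≤ 40 − 29 = 11.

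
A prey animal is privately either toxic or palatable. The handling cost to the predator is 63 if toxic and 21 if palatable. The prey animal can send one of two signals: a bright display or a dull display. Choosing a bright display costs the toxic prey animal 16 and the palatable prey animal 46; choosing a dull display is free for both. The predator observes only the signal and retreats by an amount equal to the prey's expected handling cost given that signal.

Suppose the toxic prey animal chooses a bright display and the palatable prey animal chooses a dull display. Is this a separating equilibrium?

Yes

If types separate, bright display earns payment 63 and dull display earns 21.
Toxic: bright display gives 63 − 16 = 47; dull display gives 21 − 0 = 21. No deviation. ✓
Palatable: dull display gives 21 − 0 = 21; bright display gives 63 − 46 = 17. No deviation. ✓
Neither type gains from mimicking the other.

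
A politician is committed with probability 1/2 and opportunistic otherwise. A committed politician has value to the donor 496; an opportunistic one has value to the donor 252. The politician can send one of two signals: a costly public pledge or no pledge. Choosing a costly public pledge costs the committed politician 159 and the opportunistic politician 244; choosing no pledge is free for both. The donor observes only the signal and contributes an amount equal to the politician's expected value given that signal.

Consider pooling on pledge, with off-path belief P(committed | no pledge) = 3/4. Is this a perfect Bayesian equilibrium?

No

On the equilibrium path (pledge) the donor holds the prior 1/2 and pays 1/2·496 + 1/2·252 = 374. Off-path (no pledge) belief 3/4 gives 3/4·496 + 1/4·252 = 435.
Committed: pledge gives 374 − 159 = 215; no pledge gives 435 − 0 = 435. Deviates. ✗
Opportunistic: pledge gives 374 − 244 = 130; no pledge gives 435 − 0 = 435. Deviates. ✗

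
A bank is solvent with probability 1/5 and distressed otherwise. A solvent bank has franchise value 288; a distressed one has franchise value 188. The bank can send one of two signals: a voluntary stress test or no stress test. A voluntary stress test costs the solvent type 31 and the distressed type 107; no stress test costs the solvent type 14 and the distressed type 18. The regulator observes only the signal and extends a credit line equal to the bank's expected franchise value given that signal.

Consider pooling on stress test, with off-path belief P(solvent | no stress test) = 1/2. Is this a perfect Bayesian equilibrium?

At the pooled signal (stress test) the regulator holds the prior 1/5 and pays 1/5·288 + 4/5·188 = 208. Off-path (no stress test) belief 1/2 gives 1/2·288 + 1/2·188 = 238.
Solvent: stress test gives 208 − 31 = 177; no stress test gives 238 − 14 = 224. Deviates. ✗
Distressed: stress test gives 208 − 107 = 101; no stress test gives 238 − 18 = 220. Deviates. ✗

No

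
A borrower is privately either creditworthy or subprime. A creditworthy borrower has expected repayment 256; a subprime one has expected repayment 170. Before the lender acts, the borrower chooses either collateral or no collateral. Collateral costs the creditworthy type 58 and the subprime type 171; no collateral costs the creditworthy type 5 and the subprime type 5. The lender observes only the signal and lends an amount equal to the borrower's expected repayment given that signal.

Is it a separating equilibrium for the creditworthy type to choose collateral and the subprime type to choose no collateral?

Under separation the lender infers type exactly: collateral → creditworthy (pays 256), no collateral → subprime (pays 170).
Creditworthy: collateral gives 256 − 58 = 198; no collateral gives 170 − 5 = 165. No deviation. ✓
Subprime: no collateral gives 170 − 5 = 165; collateral gives 256 − 171 = 85. No deviation. ✓
Neither type gains from mimicking the other.

Yes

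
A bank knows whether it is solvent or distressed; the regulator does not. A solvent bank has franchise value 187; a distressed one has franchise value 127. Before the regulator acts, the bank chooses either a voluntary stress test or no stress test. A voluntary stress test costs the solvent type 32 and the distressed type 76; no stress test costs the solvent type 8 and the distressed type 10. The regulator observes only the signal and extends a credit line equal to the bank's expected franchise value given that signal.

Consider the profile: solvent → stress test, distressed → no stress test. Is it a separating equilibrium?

Yes

Under separation the regulator infers type exactly: stress test → solvent (pays 187), no stress test → distressed (pays 127).
Solvent: stress test gives 187 − 32 = 155; no stress test gives 127 − 8 = 119. No deviation. ✓
Distressed: no stress test gives 127 − 10 = 117; stress test gives 187 − 76 = 111. No deviation. ✓
Both incentive constraints hold.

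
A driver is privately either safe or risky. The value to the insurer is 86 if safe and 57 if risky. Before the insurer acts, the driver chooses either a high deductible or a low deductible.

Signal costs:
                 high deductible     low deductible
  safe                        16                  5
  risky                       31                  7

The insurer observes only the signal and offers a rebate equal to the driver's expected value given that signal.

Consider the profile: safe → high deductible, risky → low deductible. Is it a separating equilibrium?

No

If types separate, high deductible earns payment 86 and low deductible earns 57.
Safe: high deductible gives 86 − 16 = 70; low deductible gives 57 − 5 = 52. No deviation. ✓
Risky: low deductible gives 57 − 7 = 50; high deductible gives 86 − 31 = 55. Would deviate. ✗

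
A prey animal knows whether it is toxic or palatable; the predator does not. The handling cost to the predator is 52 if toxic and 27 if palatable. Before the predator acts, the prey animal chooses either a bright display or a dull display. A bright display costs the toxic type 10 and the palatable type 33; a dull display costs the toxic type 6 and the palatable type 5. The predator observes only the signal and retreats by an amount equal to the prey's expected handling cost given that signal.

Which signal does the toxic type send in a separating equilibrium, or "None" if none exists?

bright display

Try toxic → bright display, palatable → dull display:
  Under separation the predator infers type exactly: bright display → toxic (pays 52), dull display → palatable (pays 27).
  Toxic: bright display gives 52 − 10 = 42; dull display gives 27 − 6 = 21. No deviation. ✓
  Palatable: dull display gives 27 − 5 = 22; bright display gives 52 − 33 = 19. No deviation. ✓
Both hold — the toxic type sends bright display.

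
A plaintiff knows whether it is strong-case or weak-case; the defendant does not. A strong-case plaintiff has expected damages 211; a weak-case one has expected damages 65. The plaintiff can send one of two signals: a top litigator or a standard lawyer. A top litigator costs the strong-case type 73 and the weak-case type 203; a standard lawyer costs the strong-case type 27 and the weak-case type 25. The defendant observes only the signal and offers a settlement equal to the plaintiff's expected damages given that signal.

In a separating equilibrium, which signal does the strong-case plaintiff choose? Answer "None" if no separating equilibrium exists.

Try strong-case → top litigator, weak-case → standard lawyer:
  If types separate, top litigator earns payment 211 and standard lawyer earns 65.
  Strong-case: top litigator gives 211 − 73 = 138; standard lawyer gives 65 − 27 = 38. No deviation. ✓
  Weak-case: standard lawyer gives 65 − 25 = 40; top litigator gives 211 − 203 = 8. No deviation. ✓
Both hold — the strong-case type sends top litigator.

top litigator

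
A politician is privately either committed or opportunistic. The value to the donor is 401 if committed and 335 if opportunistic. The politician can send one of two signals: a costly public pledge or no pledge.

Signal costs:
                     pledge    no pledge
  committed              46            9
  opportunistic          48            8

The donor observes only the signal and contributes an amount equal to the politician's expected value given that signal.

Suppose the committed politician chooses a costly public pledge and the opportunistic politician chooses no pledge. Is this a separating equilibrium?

Under separation the donor infers type exactly: pledge → committed (pays 401), no pledge → opportunistic (pays 335).
Committed: pledge gives 401 − 46 = 355; no pledge gives 335 − 9 = 326. No deviation. ✓
Opportunistic: no pledge gives 335 − 8 = 327; pledge gives 401 − 48 = 353. Would deviate. ✗

No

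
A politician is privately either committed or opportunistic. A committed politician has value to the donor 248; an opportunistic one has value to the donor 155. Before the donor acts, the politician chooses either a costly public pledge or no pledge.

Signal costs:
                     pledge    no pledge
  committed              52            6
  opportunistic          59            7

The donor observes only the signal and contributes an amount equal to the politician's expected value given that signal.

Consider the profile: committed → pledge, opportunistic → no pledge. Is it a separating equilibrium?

If types separate, pledge earns payment 248 and no pledge earns 155.
Committed: pledge gives 248 − 52 = 196; no pledge gives 155 − 6 = 149. No deviation. ✓
Opportunistic: no pledge gives 155 − 7 = 148; pledge gives 248 − 59 = 189. Would deviate. ✗

No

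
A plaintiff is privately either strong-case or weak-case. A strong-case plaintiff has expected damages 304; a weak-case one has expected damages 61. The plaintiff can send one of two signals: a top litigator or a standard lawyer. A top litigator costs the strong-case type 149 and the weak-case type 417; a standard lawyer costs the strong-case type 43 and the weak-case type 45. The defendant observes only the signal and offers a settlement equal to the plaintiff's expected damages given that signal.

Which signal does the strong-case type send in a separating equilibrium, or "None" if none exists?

top litigator

Try strong-case → top litigator, weak-case → standard lawyer:
  Under separation the defendant infers type exactly: top litigator → strong-case (pays 304), standard lawyer → weak-case (pays 61).
  Strong-case: top litigator gives 304 − 149 = 155; standard lawyer gives 61 − 43 = 18. No deviation. ✓
  Weak-case: standard lawyer gives 61 − 45 = 16; top litigator gives 304 − 417 = -113. No deviation. ✓
Both hold — the strong-case type sends top litigator.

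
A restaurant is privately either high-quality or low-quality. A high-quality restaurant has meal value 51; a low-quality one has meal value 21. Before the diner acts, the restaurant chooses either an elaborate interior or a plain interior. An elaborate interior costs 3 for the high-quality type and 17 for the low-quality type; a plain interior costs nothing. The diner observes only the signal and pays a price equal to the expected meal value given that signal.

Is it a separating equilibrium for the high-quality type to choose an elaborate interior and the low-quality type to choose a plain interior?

If types separate, elaborate interior earns payment 51 and plain interior earns 21.
High-quality: elaborate interior gives 51 − 3 = 48; plain interior gives 21 − 0 = 21. No deviation. ✓
Low-quality: plain interior gives 21 − 0 = 21; elaborate interior gives 51 − 17 = 34. Would deviate. ✗

No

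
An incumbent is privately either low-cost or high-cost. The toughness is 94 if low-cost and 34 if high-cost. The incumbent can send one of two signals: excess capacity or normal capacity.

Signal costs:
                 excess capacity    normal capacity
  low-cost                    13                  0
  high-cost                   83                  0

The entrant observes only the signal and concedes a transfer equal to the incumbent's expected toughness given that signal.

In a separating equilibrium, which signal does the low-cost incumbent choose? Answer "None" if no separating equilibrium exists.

excess capacity

Try low-cost → excess capacity, high-cost → normal capacity:
  If types separate, excess capacity earns payment 94 and normal capacity earns 34.
  Low-cost: excess capacity gives 94 − 13 = 81; normal capacity gives 34 − 0 = 34. No deviation. ✓
  High-cost: normal capacity gives 34 − 0 = 34; excess capacity gives 94 − 83 = 11. No deviation. ✓
Both hold — the low-cost type sends excess capacity.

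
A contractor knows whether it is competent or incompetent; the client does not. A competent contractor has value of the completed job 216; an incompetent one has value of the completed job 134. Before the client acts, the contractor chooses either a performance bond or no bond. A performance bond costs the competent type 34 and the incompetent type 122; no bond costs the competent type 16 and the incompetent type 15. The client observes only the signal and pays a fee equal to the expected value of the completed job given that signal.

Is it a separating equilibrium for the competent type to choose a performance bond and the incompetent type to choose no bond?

If types separate, bond earns payment 216 and no bond earns 134.
Competent: bond gives 216 − 34 = 182; no bond gives 134 − 16 = 118. No deviation. ✓
Incompetent: no bond gives 134 − 15 = 119; bond gives 216 − 122 = 94. No deviation. ✓
Both incentive constraints hold.

Yes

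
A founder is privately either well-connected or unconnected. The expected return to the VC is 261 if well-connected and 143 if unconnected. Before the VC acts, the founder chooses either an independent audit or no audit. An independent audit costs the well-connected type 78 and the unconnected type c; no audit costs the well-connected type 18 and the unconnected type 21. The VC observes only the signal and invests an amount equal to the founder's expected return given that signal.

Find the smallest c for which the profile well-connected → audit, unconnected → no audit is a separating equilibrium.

139

Under separation: audit → well-connected (pays 261); no audit → unconnected (pays 143).
Well-connected: 261 − 78 = 183 ≥ 143 − 18 = 125. Holds regardless of c. ✓
Unconnected: 143 − 21 ≥ 261 − c, so c ≥ 261 − 122 = 139.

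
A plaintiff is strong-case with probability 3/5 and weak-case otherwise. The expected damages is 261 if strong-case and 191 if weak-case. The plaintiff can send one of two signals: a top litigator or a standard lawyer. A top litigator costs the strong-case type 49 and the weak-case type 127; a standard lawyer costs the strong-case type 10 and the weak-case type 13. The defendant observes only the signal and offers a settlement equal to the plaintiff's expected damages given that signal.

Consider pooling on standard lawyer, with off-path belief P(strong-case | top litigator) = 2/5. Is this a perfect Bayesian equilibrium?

On the equilibrium path (standard lawyer) the defendant holds the prior 3/5 and pays 3/5·261 + 2/5·191 = 233. Off-path (top litigator) belief 2/5 gives 2/5·261 + 3/5·191 = 219.
Strong-case: standard lawyer gives 233 − 10 = 223; top litigator gives 219 − 49 = 170. Stays. ✓
Weak-case: standard lawyer gives 233 − 13 = 220; top litigator gives 219 − 127 = 92. Stays. ✓
Beliefs are Bayes-consistent on-path and both types best-respond.

Yes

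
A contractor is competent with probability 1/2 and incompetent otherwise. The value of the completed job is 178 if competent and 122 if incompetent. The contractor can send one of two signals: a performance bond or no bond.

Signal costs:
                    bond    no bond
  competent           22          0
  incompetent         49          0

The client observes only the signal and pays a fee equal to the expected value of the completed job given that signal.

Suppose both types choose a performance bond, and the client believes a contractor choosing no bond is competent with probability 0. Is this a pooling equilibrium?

On the equilibrium path (bond) the client holds the prior 1/2 and pays 1/2·178 + 1/2·122 = 150. Off-path (no bond) belief 0 gives 0·178 + 1·122 = 122.
Competent: bond gives 150 − 22 = 128; no bond gives 122 − 0 = 122. Stays. ✓
Incompetent: bond gives 150 − 49 = 101; no bond gives 122 − 0 = 122. Deviates. ✗

No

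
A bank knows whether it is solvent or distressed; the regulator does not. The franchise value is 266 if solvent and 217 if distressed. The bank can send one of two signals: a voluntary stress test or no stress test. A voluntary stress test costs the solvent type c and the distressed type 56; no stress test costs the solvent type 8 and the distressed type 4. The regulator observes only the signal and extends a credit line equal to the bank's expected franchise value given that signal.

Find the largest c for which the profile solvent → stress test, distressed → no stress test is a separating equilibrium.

Under separation: stress test → solvent (pays 266); no stress test → distressed (pays 217).
Distressed: 217 − 4 = 213 ≥ 266 − 56 = 210. Holds regardless of c. ✓
Solvent: 266 − c ≥ 217 − 8, so c ≤ 266 − 209 = 57.

57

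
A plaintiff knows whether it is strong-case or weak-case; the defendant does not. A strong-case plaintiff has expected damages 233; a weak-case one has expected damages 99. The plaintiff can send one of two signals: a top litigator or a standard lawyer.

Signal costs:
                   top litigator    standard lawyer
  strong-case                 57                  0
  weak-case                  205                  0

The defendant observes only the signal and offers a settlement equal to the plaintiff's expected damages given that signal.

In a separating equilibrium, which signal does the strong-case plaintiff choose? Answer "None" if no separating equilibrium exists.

top litigator

Try strong-case → top litigator, weak-case → standard lawyer:
  Under separation the defendant infers type exactly: top litigator → strong-case (pays 233), standard lawyer → weak-case (pays 99).
  Strong-case: top litigator gives 233 − 57 = 176; standard lawyer gives 99 − 0 = 99. No deviation. ✓
  Weak-case: standard lawyer gives 99 − 0 = 99; top litigator gives 233 − 205 = 28. No deviation. ✓
Both hold — the strong-case type sends top litigator.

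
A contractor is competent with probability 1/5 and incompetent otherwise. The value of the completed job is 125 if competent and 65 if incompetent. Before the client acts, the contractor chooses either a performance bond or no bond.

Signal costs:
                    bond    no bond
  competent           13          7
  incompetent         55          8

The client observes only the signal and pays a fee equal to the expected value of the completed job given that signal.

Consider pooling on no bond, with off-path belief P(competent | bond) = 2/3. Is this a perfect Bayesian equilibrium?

No

At the pooled signal (no bond) the client holds the prior 1/5 and pays 1/5·125 + 4/5·65 = 77. Off-path (bond) belief 2/3 gives 2/3·125 + 1/3·65 = 105.
Competent: no bond gives 77 − 7 = 70; bond gives 105 − 13 = 92. Deviates. ✗
Incompetent: no bond gives 77 − 8 = 69; bond gives 105 − 55 = 50. Stays. ✓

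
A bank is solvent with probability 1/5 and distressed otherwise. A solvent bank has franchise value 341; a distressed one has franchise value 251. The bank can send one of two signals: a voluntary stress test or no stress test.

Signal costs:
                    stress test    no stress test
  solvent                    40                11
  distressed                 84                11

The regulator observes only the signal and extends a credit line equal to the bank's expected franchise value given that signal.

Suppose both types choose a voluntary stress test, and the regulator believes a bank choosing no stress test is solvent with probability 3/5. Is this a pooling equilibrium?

On the equilibrium path (stress test) the regulator holds the prior 1/5 and pays 1/5·341 + 4/5·251 = 269. Off-path (no stress test) belief 3/5 gives 3/5·341 + 2/5·251 = 305.
Solvent: stress test gives 269 − 40 = 229; no stress test gives 305 − 11 = 294. Deviates. ✗
Distressed: stress test gives 269 − 84 = 185; no stress test gives 305 − 11 = 294. Deviates. ✗

No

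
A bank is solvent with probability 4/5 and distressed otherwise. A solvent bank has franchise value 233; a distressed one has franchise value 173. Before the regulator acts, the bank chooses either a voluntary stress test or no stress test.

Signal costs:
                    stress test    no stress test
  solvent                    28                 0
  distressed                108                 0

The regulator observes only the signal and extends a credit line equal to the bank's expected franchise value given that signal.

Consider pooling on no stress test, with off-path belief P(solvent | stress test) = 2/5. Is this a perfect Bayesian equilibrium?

On the equilibrium path (no stress test) the regulator holds the prior 4/5 and pays 4/5·233 + 1/5·173 = 221. Off-path (stress test) belief 2/5 gives 2/5·233 + 3/5·173 = 197.
Solvent: no stress test gives 221 − 0 = 221; stress test gives 197 − 28 = 169. Stays. ✓
Distressed: no stress test gives 221 − 0 = 221; stress test gives 197 − 108 = 89. Stays. ✓
Beliefs are Bayes-consistent on-path and both types best-respond.

Yes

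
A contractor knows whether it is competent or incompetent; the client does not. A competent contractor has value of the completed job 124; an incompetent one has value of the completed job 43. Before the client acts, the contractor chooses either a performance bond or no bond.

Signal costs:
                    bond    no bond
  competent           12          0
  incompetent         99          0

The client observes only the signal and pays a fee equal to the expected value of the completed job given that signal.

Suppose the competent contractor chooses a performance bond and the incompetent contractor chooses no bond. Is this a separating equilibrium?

If types separate, bond earns payment 124 and no bond earns 43.
Competent: bond gives 124 − 12 = 112; no bond gives 43 − 0 = 43. No deviation. ✓
Incompetent: no bond gives 43 − 0 = 43; bond gives 124 − 99 = 25. No deviation. ✓
Neither type gains from mimicking the other.

Yes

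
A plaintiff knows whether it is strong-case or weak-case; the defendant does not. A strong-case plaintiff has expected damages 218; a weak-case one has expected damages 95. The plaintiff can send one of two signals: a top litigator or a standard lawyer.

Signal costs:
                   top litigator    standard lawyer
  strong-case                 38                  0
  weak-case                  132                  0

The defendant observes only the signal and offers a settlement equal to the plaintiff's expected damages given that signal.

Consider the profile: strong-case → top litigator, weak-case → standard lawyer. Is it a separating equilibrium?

If types separate, top litigator earns payment 218 and standard lawyer earns 95.
Strong-case: top litigator gives 218 − 38 = 180; standard lawyer gives 95 − 0 = 95. No deviation. ✓
Weak-case: standard lawyer gives 95 − 0 = 95; top litigator gives 218 − 132 = 86. No deviation. ✓
Both incentive constraints hold.

Yes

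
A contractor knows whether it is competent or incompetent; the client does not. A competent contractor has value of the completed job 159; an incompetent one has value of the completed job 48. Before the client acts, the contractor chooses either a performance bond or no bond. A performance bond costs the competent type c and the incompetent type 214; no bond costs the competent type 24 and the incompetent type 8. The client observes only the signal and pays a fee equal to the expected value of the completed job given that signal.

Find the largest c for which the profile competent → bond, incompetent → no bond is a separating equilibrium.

Under separation: bond → competent (pays 159); no bond → incompetent (pays 48).
Incompetent: 48 − 8 = 40 ≥ 159 − 214 = -55. Holds regardless of c. ✓
Competent: 159 − c ≥ 48 − 24, so c ≤ 159 − 24 = 135.

135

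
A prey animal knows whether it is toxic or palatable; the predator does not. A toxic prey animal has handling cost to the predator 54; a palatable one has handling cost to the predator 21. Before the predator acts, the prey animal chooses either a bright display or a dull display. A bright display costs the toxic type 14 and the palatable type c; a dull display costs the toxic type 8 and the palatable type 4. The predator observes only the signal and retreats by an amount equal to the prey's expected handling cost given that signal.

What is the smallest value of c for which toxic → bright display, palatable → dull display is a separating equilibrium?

Under separation: bright display → toxic (pays 54); dull display → palatable (pays 21).
Toxic: 54 − 14 = 40 ≥ 21 − 8 = 13. Holds regardless of c. ✓
Palatable: 21 − 4 ≥ 54 − c, so c ≥ 54 − 17 = 37.

37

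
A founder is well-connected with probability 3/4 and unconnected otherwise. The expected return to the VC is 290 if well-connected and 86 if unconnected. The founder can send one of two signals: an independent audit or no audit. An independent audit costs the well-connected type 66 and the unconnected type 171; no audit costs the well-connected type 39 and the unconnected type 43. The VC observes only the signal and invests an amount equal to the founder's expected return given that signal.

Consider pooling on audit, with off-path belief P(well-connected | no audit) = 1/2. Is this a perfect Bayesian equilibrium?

At the pooled signal (audit) the VC holds the prior 3/4 and pays 3/4·290 + 1/4·86 = 239. Off-path (no audit) belief 1/2 gives 1/2·290 + 1/2·86 = 188.
Well-connected: audit gives 239 − 66 = 173; no audit gives 188 − 39 = 149. Stays. ✓
Unconnected: audit gives 239 − 171 = 68; no audit gives 188 − 43 = 145. Deviates. ✗

No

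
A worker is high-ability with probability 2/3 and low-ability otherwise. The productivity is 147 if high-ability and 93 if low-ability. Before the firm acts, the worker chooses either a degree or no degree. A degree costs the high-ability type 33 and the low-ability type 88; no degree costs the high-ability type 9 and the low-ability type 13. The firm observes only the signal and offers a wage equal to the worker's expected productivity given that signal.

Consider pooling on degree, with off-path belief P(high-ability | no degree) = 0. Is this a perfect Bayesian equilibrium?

At the pooled signal (degree) the firm holds the prior 2/3 and pays 2/3·147 + 1/3·93 = 129. Off-path (no degree) belief 0 gives 0·147 + 1·93 = 93.
High-ability: degree gives 129 − 33 = 96; no degree gives 93 − 9 = 84. Stays. ✓
Low-ability: degree gives 129 − 88 = 41; no degree gives 93 − 13 = 80. Deviates. ✗

No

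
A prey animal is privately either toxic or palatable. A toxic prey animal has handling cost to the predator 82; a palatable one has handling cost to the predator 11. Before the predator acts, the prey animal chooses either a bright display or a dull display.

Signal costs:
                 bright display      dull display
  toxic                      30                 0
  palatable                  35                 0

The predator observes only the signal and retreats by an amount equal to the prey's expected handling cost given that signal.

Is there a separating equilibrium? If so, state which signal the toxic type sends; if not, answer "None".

Try toxic → bright display, palatable → dull display:
  If types separate, bright display earns payment 82 and dull display earns 11.
  Toxic: bright display gives 82 − 30 = 52; dull display gives 11 − 0 = 11. No deviation. ✓
  Palatable: dull display gives 11 − 0 = 11; bright display gives 82 − 35 = 47. Would deviate. ✗
Try toxic → dull display, palatable → bright display:
  If types separate, dull display earns payment 82 and bright display earns 11.
  Toxic: dull display gives 82 − 0 = 82; bright display gives 11 − 30 = -19. No deviation. ✓
  Palatable: bright display gives 11 − 35 = -24; dull display gives 82 − 0 = 82. Would deviate. ✗
Neither assignment is incentive-compatible.

None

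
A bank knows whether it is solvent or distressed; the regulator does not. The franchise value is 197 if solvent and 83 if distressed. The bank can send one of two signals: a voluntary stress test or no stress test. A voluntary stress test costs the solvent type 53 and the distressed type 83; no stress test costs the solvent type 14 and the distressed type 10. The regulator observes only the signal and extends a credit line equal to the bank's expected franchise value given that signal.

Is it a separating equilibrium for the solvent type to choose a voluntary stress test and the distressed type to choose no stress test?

If types separate, stress test earns payment 197 and no stress test earns 83.
Solvent: stress test gives 197 − 53 = 144; no stress test gives 83 − 14 = 69. No deviation. ✓
Distressed: no stress test gives 83 − 10 = 73; stress test gives 197 − 83 = 114. Would deviate. ✗

No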